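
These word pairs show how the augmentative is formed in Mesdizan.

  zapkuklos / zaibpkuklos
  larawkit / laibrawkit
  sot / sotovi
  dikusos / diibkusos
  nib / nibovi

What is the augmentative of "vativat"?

larawkit and sot both end in -t yet inflect differently (laibrawkit, sotovi), so the final letter is not what conditions the rule; the number of vowels is.
"vativat" has 3 vowels. The stems with 3 vowels (larawkit → laibrawkit, zapkuklos → zaibpkuklos, dikusos → diibkusos) insert -ib- after the first vowel.
The other pattern: stems with 1 vowel add -ovi.
So vativat → vaibtivat.

vaibtivat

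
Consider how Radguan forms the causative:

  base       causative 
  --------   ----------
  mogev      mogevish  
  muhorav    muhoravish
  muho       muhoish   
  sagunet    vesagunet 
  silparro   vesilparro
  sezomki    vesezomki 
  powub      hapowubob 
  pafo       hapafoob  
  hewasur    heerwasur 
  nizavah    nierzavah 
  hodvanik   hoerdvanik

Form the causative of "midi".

muho and silparro both end in -o yet inflect differently (muhoish, vesilparro), so the final letter is not what conditions the rule; the first letter is.
"midi" begins with m-. The stems beginning with m- (mogev → mogevish, muhorav → muhoravish, muho → muhoish) add -ish.
The other patterns: stems beginning with s- add the prefix ve-; stems beginning with p- add ha- … -ob around the stem; stems beginning with h- or n- insert -er- after the first vowel.
So midi → midiish.

midiish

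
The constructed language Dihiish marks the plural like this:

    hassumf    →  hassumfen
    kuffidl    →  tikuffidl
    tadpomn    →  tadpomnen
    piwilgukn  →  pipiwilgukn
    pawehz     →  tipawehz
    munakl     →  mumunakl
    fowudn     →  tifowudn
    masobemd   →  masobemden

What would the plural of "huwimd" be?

piwilgukn and tadpomn both end in -n yet inflect differently (pipiwilgukn, tadpomnen), so the final letter is not what conditions the rule; the second-to-last letter is.
"huwimd" has second-to-last letter 'm'. The stems whose second-to-last letter is 'm' (tadpomn → tadpomnen, masobemd → masobemden, hassumf → hassumfen) add -en.
The other patterns: stems whose second-to-last letter is 'k' repeat the first consonant+vowel as a prefix; stems whose second-to-last letter is 'd' or 'h' add the prefix ti-.
So huwimd → huwimden.

huwimden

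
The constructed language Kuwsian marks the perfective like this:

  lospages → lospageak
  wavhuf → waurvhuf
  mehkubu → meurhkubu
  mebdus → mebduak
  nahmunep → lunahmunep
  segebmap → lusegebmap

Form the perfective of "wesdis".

"wesdis" ends in -s. The stems ending in -s (mebdus → mebduak, lospages → lospageak) drop the final letter and add -ak.
The other patterns: stems ending in -p add the prefix lu-; stems ending in -f or -u insert -ur- after the first vowel.
So wesdis → wesdiak.

wesdiak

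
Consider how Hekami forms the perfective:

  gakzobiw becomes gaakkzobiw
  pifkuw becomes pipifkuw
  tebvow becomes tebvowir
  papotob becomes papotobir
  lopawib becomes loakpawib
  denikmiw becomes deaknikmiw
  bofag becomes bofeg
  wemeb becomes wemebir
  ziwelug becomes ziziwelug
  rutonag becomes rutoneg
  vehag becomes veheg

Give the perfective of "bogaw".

bogew

"bogaw" has last vowel 'a'. The stems whose last vowel is 'a' (rutonag → rutoneg, vehag → veheg, bofag → bofeg) change the last vowel to 'e'.
The other patterns: stems whose last vowel is 'u' repeat the first consonant+vowel as a prefix; stems whose last vowel is 'i' insert -ak- after the first vowel; stems whose last vowel is 'e' or 'o' add -ir.
So bogaw → bogew.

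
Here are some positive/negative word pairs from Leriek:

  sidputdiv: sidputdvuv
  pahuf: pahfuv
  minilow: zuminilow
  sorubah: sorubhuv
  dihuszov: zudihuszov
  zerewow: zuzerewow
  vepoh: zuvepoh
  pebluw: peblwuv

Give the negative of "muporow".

dihuszov and sidputdiv both end in -v yet inflect differently (zudihuszov, sidputdvuv), so the final letter is not what conditions the rule; the last vowel is.
"muporow" has last vowel 'o'. The stems whose last vowel is 'o' (dihuszov → zudihuszov, minilow → zuminilow, zerewow → zuzerewow) add the prefix zu-.
So muporow → zumuporow.

zumuporow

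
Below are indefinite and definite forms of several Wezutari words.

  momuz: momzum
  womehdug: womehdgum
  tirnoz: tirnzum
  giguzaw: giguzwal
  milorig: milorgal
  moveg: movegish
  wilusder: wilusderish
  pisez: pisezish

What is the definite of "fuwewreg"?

"fuwewreg" has last vowel 'e'. The stems whose last vowel is 'e' (moveg → movegish, wilusder → wilusderish, pisez → pisezish) add -ish.
So fuwewreg → fuwewregish.

fuwewregish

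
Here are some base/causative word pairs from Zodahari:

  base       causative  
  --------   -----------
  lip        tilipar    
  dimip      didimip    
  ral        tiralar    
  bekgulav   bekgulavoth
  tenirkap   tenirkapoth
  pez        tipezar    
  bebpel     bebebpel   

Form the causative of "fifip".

"fifip" has 2 vowels. The stems with 2 vowels (bebpel → bebebpel, dimip → didimip) repeat the first consonant+vowel as a prefix.
So fifip → fififip.

fififip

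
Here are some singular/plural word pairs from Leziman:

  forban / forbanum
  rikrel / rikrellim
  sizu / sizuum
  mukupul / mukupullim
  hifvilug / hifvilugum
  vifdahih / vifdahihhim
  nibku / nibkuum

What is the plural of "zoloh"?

zolohhim

mukupul and nibku both have last vowel 'u' yet inflect differently (mukupullim, nibkuum), so the last vowel is not what conditions the rule; the final letter is.
"zoloh" ends in -h. The one such stem in the data (vifdahih → vifdahihhim) doubles the final consonant and adds -im (as do mukupul, rikrel), so the same rule applies.
So zoloh → zolohhim.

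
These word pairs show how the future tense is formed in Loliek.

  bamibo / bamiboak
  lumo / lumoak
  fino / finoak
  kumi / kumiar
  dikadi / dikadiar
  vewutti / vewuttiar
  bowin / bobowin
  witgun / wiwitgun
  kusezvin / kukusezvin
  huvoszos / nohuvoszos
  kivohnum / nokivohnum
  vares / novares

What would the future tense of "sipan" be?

sisipan

"sipan" ends in -n. The stems ending in -n (bowin → bobowin, witgun → wiwitgun, kusezvin → kukusezvin) repeat the first consonant+vowel as a prefix.
The other patterns: stems ending in -o add -ak; stems ending in -i add -ar; stems ending in -m or -s add the prefix no-.
So sipan → sisipan.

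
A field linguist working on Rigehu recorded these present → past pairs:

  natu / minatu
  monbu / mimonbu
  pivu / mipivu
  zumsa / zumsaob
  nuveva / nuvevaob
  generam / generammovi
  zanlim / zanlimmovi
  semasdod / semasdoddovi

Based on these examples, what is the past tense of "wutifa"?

wutifaob

"wutifa" ends in -a. The stems ending in -a (zumsa → zumsaob, nuveva → nuvevaob) add -ob.
So wutifa → wutifaob.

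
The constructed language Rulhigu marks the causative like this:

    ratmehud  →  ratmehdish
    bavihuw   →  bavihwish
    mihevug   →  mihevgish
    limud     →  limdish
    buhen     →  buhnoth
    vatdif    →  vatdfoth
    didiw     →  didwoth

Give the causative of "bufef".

buffoth

"bufef" has last vowel 'e'. The one such stem in the data (buhen → buhnoth) deletes the last vowel and adds -oth (as do vatdif, didiw), so the same rule applies.
So bufef → buffoth.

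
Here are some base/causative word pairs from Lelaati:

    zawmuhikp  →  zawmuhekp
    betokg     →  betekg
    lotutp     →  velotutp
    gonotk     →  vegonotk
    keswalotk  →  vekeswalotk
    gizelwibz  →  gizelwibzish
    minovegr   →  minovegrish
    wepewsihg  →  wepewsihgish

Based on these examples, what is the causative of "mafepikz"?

mafepekz

"mafepikz" has second-to-last letter 'k'. The stems whose second-to-last letter is 'k' (zawmuhikp → zawmuhekp, betokg → betekg) change the last vowel to 'e'.
So mafepikz → mafepekz.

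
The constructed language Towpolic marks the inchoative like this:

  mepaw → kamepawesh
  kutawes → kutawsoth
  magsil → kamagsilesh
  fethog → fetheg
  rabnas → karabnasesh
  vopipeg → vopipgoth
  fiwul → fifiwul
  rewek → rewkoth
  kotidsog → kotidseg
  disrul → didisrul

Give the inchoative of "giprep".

giprpoth

fethog and vopipeg both end in -g yet inflect differently (fetheg, vopipgoth), so the final letter is not what conditions the rule; the last vowel is.
"giprep" has last vowel 'e'. The stems whose last vowel is 'e' (rewek → rewkoth, vopipeg → vopipgoth, kutawes → kutawsoth) delete the last vowel and add -oth.
The other patterns: stems whose last vowel is 'o' change the last vowel to 'e'; stems whose last vowel is 'u' repeat the first consonant+vowel as a prefix; stems whose last vowel is 'a' or 'i' add ka- … -esh around the stem.
So giprep → giprpoth.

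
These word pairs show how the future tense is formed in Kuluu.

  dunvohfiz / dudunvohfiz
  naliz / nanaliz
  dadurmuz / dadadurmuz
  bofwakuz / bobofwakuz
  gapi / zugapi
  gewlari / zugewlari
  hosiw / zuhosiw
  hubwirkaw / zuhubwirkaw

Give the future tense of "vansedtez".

dunvohfiz and gapi both have last vowel 'i' yet inflect differently (dudunvohfiz, zugapi), so the last vowel is not what conditions the rule; the final letter is.
"vansedtez" ends in -z. The stems ending in -z (dunvohfiz → dudunvohfiz, naliz → nanaliz, dadurmuz → dadadurmuz) repeat the first consonant+vowel as a prefix.
So vansedtez → vavansedtez.

vavansedtez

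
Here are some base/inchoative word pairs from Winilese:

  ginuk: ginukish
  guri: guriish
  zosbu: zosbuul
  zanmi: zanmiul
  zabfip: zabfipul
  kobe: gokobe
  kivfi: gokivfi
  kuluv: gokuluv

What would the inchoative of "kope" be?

gokope

guri and zanmi both end in -i yet inflect differently (guriish, zanmiul), so the final letter is not what conditions the rule; the first letter is.
"kope" begins with k-. The stems beginning with k- (kobe → gokobe, kivfi → gokivfi, kuluv → gokuluv) add the prefix go-.
The other patterns: stems beginning with g- add -ish; stems beginning with z- add -ul.
So kope → gokope.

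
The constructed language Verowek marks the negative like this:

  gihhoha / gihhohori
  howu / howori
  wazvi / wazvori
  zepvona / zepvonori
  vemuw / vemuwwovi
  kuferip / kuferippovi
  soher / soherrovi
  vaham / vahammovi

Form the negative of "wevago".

wevagori

"wevago" ends in a vowel. The stems ending in a vowel (gihhoha → gihhohori, howu → howori, wazvi → wazvori) drop the final letter and add -ori.
The other pattern: stems ending in a consonant double the final consonant and add -ovi.
So wevago → wevagori.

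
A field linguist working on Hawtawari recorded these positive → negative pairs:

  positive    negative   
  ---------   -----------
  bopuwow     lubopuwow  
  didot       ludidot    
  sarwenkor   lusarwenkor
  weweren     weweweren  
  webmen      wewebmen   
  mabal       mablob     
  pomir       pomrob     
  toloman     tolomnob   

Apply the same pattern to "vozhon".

luvozhon

"vozhon" has last vowel 'o'. The stems whose last vowel is 'o' (bopuwow → lubopuwow, didot → ludidot, sarwenkor → lusarwenkor) add the prefix lu-.
So vozhon → luvozhon.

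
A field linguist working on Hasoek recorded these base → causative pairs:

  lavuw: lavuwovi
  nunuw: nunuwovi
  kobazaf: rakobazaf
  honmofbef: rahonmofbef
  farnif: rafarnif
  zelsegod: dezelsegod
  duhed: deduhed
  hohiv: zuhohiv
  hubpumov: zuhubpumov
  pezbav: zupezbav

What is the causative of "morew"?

morewovi

"morew" ends in -w. The stems ending in -w (lavuw → lavuwovi, nunuw → nunuwovi) add -ovi.
So morew → morewovi.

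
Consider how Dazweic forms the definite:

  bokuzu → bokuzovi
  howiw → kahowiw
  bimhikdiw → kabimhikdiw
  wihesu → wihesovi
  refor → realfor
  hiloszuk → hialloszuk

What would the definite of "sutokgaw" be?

"sutokgaw" ends in -w. The stems ending in -w (howiw → kahowiw, bimhikdiw → kabimhikdiw) add the prefix ka-.
The other patterns: stems ending in -u drop the final letter and add -ovi; stems ending in -k or -r insert -al- after the first vowel.
So sutokgaw → kasutokgaw.

kasutokgaw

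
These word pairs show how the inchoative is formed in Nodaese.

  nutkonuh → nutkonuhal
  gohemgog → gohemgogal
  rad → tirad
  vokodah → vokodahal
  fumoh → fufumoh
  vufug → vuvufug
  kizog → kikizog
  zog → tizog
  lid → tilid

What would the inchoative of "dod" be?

tidod

zog and vufug both end in -g yet inflect differently (tizog, vuvufug), so the final letter is not what conditions the rule; the number of vowels is.
"dod" has 1 vowel. The stems with 1 vowel (zog → tizog, lid → tilid, rad → tirad) add the prefix ti-.
So dod → tidod.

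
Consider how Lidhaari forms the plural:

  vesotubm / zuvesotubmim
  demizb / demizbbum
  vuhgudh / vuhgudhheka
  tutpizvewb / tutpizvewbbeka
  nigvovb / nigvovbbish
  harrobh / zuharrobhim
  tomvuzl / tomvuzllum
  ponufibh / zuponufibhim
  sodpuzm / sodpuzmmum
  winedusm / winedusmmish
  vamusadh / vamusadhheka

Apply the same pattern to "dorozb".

demizb and tutpizvewb both end in -b yet inflect differently (demizbbum, tutpizvewbbeka), so the final letter is not what conditions the rule; the second-to-last letter is.
"dorozb" has second-to-last letter 'z'. The stems whose second-to-last letter is 'z' (demizb → demizbbum, sodpuzm → sodpuzmmum, tomvuzl → tomvuzllum) double the final consonant and add -um.
The other patterns: stems whose second-to-last letter is 'd' or 'w' double the final consonant and add -eka; stems whose second-to-last letter is 's' or 'v' double the final consonant and add -ish; stems whose second-to-last letter is 'b' add zu- … -im around the stem.
So dorozb → dorozbbum.

dorozbbum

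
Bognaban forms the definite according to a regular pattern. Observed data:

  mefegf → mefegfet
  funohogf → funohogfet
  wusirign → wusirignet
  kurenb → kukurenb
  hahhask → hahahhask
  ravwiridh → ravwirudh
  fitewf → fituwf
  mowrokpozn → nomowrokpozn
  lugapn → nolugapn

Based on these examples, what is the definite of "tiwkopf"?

notiwkopf

mefegf and fitewf both end in -f yet inflect differently (mefegfet, fituwf), so the final letter is not what conditions the rule; the second-to-last letter is.
"tiwkopf" has second-to-last letter 'p'. The one such stem in the data (lugapn → nolugapn) adds the prefix no-, so the same rule applies.
The other patterns: stems whose second-to-last letter is 'g' add -et; stems whose second-to-last letter is 'n' or 's' repeat the first consonant+vowel as a prefix; stems whose second-to-last letter is 'd' or 'w' change the last vowel to 'u'.
So tiwkopf → notiwkopf.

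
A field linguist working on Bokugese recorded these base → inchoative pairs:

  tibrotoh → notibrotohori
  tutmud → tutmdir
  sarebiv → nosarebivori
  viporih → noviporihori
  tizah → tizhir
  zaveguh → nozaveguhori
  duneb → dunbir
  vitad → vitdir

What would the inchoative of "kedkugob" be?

viporih and tizah both end in -h yet inflect differently (noviporihori, tizhir), so the final letter is not what conditions the rule; the number of vowels is.
"kedkugob" has 3 vowels. The stems with 3 vowels (sarebiv → nosarebivori, viporih → noviporihori, tibrotoh → notibrotohori) add no- … -ori around the stem.
So kedkugob → nokedkugobori.

nokedkugobori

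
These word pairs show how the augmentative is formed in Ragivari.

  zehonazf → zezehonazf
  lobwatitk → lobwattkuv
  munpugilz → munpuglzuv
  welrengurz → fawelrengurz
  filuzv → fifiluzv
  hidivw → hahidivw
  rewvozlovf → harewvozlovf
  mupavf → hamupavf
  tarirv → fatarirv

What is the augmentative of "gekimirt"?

fagekimirt

zehonazf and mupavf both end in -f yet inflect differently (zezehonazf, hamupavf), so the final letter is not what conditions the rule; the second-to-last letter is.
"gekimirt" has second-to-last letter 'r'. The stems whose second-to-last letter is 'r' (tarirv → fatarirv, welrengurz → fawelrengurz) add the prefix fa-.
The other patterns: stems whose second-to-last letter is 'z' repeat the first consonant+vowel as a prefix; stems whose second-to-last letter is 'v' add the prefix ha-; stems whose second-to-last letter is 'l' or 't' delete the last vowel and add -uv.
So gekimirt → fagekimirt.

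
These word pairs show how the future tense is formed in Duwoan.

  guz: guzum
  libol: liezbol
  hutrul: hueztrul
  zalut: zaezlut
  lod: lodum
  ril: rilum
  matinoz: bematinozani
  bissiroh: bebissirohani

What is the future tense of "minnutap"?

ril and libol both end in -l yet inflect differently (rilum, liezbol), so the final letter is not what conditions the rule; the number of vowels is.
"minnutap" has 3 vowels. The stems with 3 vowels (matinoz → bematinozani, bissiroh → bebissirohani) add be- … -ani around the stem.
The other patterns: stems with 1 vowel add -um; stems with 2 vowels insert -ez- after the first vowel.
So minnutap → beminnutapani.

beminnutapani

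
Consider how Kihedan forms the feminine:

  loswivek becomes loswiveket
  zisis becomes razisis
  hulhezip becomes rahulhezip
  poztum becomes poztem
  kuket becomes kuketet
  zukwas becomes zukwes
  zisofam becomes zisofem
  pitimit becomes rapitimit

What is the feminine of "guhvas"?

guhves

"guhvas" has last vowel 'a'. The stems whose last vowel is 'a' (zukwas → zukwes, zisofam → zisofem) change the last vowel to 'e'.
The other patterns: stems whose last vowel is 'e' add -et; stems whose last vowel is 'i' add the prefix ra-.
So guhvas → guhves.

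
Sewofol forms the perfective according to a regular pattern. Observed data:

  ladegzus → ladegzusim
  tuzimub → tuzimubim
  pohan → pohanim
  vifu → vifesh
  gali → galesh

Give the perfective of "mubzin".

mubzinim

ladegzus and vifu both have last vowel 'u' yet inflect differently (ladegzusim, vifesh), so the last vowel is not what conditions the rule; whether the stem ends in a vowel or a consonant is.
"mubzin" ends in a consonant. The stems ending in a consonant (ladegzus → ladegzusim, tuzimub → tuzimubim, pohan → pohanim) add -im.
So mubzin → mubzinim.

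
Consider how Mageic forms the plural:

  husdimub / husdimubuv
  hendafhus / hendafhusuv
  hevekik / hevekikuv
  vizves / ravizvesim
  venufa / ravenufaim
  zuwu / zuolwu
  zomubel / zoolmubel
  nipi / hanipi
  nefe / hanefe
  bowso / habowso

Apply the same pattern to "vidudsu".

"vidudsu" begins with v-. The stems beginning with v- (vizves → ravizvesim, venufa → ravenufaim) add ra- … -im around the stem.
So vidudsu → ravidudsuim.

ravidudsuim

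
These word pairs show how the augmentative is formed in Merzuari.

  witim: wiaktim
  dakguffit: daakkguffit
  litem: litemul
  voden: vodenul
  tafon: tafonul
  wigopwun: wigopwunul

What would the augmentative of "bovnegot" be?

witim and litem both end in -m yet inflect differently (wiaktim, litemul), so the final letter is not what conditions the rule; the last vowel is.
"bovnegot" has last vowel 'o'. The one such stem in the data (tafon → tafonul) adds -ul, so the same rule applies.
The other pattern: stems whose last vowel is 'i' insert -ak- after the first vowel.
So bovnegot → bovnegotul.

bovnegotul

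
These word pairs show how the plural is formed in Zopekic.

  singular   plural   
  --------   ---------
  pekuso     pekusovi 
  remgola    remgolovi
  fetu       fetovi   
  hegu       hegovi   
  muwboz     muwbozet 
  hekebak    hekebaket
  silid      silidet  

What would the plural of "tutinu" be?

tutinovi

"tutinu" ends in a vowel. The stems ending in a vowel (pekuso → pekusovi, remgola → remgolovi, fetu → fetovi) drop the final letter and add -ovi.
The other pattern: stems ending in a consonant add -et.
So tutinu → tutinovi.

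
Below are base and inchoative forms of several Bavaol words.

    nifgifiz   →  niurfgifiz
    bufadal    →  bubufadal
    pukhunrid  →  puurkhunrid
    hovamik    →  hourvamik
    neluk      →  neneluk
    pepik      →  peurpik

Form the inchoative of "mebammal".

pepik and neluk both end in -k yet inflect differently (peurpik, neneluk), so the final letter is not what conditions the rule; the last vowel is.
"mebammal" has last vowel 'a'. The one such stem in the data (bufadal → bubufadal) repeats the first consonant+vowel as a prefix (as does neluk), so the same rule applies.
So mebammal → memebammal.

memebammal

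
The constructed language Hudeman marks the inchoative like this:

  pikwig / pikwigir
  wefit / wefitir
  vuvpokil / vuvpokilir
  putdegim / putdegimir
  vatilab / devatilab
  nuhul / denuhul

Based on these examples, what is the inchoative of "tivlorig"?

"tivlorig" has last vowel 'i'. The stems whose last vowel is 'i' (pikwig → pikwigir, wefit → wefitir, vuvpokil → vuvpokilir) add -ir.
The other pattern: stems whose last vowel is 'a' or 'u' add the prefix de-.
So tivlorig → tivlorigir.

tivlorigir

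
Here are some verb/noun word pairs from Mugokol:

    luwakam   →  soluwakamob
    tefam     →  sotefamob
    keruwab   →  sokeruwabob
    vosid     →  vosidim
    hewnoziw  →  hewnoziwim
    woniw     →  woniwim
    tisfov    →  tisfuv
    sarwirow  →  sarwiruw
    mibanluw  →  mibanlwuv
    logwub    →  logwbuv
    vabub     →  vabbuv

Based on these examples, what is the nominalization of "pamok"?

hewnoziw and sarwirow both end in -w yet inflect differently (hewnoziwim, sarwiruw), so the final letter is not what conditions the rule; the last vowel is.
"pamok" has last vowel 'o'. The stems whose last vowel is 'o' (tisfov → tisfuv, sarwirow → sarwiruw) change the last vowel to 'u'.
The other patterns: stems whose last vowel is 'a' add so- … -ob around the stem; stems whose last vowel is 'i' add -im; stems whose last vowel is 'u' delete the last vowel and add -uv.
So pamok → pamuk.

pamuk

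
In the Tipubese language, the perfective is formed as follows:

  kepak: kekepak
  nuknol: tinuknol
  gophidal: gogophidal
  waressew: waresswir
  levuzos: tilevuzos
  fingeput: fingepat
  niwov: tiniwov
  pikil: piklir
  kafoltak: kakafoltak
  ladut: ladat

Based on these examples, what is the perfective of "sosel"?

nuknol and gophidal both end in -l yet inflect differently (tinuknol, gogophidal), so the final letter is not what conditions the rule; the last vowel is.
"sosel" has last vowel 'e'. The one such stem in the data (waressew → waresswir) deletes the last vowel and adds -ir (as does pikil), so the same rule applies.
The other patterns: stems whose last vowel is 'o' add the prefix ti-; stems whose last vowel is 'a' repeat the first consonant+vowel as a prefix; stems whose last vowel is 'u' change the last vowel to 'a'.
So sosel → soslir.

soslir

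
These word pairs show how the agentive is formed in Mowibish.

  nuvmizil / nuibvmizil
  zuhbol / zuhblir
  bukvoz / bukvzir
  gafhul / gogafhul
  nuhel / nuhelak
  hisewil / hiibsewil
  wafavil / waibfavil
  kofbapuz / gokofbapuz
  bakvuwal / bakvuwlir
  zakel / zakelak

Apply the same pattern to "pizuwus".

gopizuwus

gafhul and zuhbol both end in -l yet inflect differently (gogafhul, zuhblir), so the final letter is not what conditions the rule; the last vowel is.
"pizuwus" has last vowel 'u'. The stems whose last vowel is 'u' (gafhul → gogafhul, kofbapuz → gokofbapuz) add the prefix go-.
So pizuwus → gopizuwus.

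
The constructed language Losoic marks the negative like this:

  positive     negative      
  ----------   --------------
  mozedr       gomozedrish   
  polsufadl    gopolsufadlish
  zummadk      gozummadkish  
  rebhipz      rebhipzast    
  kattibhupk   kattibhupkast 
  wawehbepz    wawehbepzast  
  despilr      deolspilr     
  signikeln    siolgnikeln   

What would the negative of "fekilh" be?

feolkilh

zummadk and kattibhupk both end in -k yet inflect differently (gozummadkish, kattibhupkast), so the final letter is not what conditions the rule; the second-to-last letter is.
"fekilh" has second-to-last letter 'l'. The stems whose second-to-last letter is 'l' (despilr → deolspilr, signikeln → siolgnikeln) insert -ol- after the first vowel.
So fekilh → feolkilh.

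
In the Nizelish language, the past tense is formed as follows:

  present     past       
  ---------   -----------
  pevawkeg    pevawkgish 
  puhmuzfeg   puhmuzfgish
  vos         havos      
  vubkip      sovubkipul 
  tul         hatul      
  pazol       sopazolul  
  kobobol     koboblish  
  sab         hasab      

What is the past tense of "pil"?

tul and pazol both end in -l yet inflect differently (hatul, sopazolul), so the final letter is not what conditions the rule; the number of vowels is.
"pil" has 1 vowel. The stems with 1 vowel (sab → hasab, vos → havos, tul → hatul) add the prefix ha-.
So pil → hapil.

hapil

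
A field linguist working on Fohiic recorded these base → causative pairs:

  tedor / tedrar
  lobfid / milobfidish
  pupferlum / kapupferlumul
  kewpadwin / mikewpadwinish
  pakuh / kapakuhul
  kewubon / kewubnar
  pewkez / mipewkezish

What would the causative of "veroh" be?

kewubon and kewpadwin both end in -n yet inflect differently (kewubnar, mikewpadwinish), so the final letter is not what conditions the rule; the last vowel is.
"veroh" has last vowel 'o'. The stems whose last vowel is 'o' (tedor → tedrar, kewubon → kewubnar) delete the last vowel and add -ar.
The other patterns: stems whose last vowel is 'u' add ka- … -ul around the stem; stems whose last vowel is 'e' or 'i' add mi- … -ish around the stem.
So veroh → verhar.

verhar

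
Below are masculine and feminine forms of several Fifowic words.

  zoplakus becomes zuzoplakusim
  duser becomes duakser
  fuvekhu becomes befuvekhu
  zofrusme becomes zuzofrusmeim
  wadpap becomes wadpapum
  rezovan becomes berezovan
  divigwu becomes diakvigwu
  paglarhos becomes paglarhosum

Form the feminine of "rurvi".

"rurvi" begins with r-. The one such stem in the data (rezovan → berezovan) adds the prefix be-, so the same rule applies.
The other patterns: stems beginning with z- add zu- … -im around the stem; stems beginning with d- insert -ak- after the first vowel; stems beginning with p- or w- add -um.
So rurvi → berurvi.

berurvi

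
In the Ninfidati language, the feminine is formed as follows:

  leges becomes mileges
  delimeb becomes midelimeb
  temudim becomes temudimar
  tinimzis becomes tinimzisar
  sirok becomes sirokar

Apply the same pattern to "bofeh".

mibofeh

leges and tinimzis both end in -s yet inflect differently (mileges, tinimzisar), so the final letter is not what conditions the rule; the last vowel is.
"bofeh" has last vowel 'e'. The stems whose last vowel is 'e' (leges → mileges, delimeb → midelimeb) add the prefix mi-.
The other pattern: stems whose last vowel is 'i' or 'o' add -ar.
So bofeh → mibofeh.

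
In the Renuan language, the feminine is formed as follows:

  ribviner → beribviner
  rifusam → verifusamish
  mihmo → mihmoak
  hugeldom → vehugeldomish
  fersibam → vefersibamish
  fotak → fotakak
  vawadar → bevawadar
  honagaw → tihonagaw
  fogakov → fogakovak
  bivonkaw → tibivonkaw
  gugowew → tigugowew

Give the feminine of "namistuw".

tinamistuw

"namistuw" ends in -w. The stems ending in -w (honagaw → tihonagaw, bivonkaw → tibivonkaw, gugowew → tigugowew) add the prefix ti-.
The other patterns: stems ending in -m add ve- … -ish around the stem; stems ending in -r add the prefix be-; stems ending in -k, -o or -v add -ak.
So namistuw → tinamistuw.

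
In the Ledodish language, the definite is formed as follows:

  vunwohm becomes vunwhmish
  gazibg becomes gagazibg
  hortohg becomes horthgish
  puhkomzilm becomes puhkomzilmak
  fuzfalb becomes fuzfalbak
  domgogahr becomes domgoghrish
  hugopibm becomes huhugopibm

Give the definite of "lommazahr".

"lommazahr" has second-to-last letter 'h'. The stems whose second-to-last letter is 'h' (hortohg → horthgish, domgogahr → domgoghrish, vunwohm → vunwhmish) delete the last vowel and add -ish.
The other patterns: stems whose second-to-last letter is 'b' repeat the first consonant+vowel as a prefix; stems whose second-to-last letter is 'l' add -ak.
So lommazahr → lommazhrish.

lommazhrish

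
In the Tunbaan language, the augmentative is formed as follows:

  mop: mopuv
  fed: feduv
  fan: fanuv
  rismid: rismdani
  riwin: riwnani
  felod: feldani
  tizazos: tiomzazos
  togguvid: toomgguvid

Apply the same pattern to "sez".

fed and rismid both end in -d yet inflect differently (feduv, rismdani), so the final letter is not what conditions the rule; the number of vowels is.
"sez" has 1 vowel. The stems with 1 vowel (mop → mopuv, fed → feduv, fan → fanuv) add -uv.
So sez → sezuv.

sezuv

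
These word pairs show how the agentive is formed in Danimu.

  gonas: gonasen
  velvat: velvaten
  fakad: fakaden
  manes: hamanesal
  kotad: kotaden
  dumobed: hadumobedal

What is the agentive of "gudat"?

gudaten

fakad and dumobed both end in -d yet inflect differently (fakaden, hadumobedal), so the final letter is not what conditions the rule; the last vowel is.
"gudat" has last vowel 'a'. The stems whose last vowel is 'a' (velvat → velvaten, gonas → gonasen, fakad → fakaden) add -en.
The other pattern: stems whose last vowel is 'e' add ha- … -al around the stem.
So gudat → gudaten.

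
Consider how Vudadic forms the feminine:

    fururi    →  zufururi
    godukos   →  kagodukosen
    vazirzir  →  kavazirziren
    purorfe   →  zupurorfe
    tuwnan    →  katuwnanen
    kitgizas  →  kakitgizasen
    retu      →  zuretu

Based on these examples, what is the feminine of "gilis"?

fururi and vazirzir both have last vowel 'i' yet inflect differently (zufururi, kavazirziren), so the last vowel is not what conditions the rule; whether the stem ends in a vowel or a consonant is.
"gilis" ends in a consonant. The stems ending in a consonant (godukos → kagodukosen, tuwnan → katuwnanen, kitgizas → kakitgizasen) add ka- … -en around the stem.
So gilis → kagilisen.

kagilisen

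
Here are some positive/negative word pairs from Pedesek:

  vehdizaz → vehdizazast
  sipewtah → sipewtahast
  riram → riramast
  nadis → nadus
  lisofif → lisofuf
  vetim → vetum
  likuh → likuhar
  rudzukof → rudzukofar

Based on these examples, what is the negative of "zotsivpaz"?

riram and vetim both end in -m yet inflect differently (riramast, vetum), so the final letter is not what conditions the rule; the last vowel is.
"zotsivpaz" has last vowel 'a'. The stems whose last vowel is 'a' (vehdizaz → vehdizazast, sipewtah → sipewtahast, riram → riramast) add -ast.
So zotsivpaz → zotsivpazast.

zotsivpazast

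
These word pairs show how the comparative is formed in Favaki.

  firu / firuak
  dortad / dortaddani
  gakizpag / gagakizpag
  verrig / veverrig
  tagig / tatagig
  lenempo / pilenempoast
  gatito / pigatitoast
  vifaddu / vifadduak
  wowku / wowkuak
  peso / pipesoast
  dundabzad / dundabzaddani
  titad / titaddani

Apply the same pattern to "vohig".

"vohig" ends in -g. The stems ending in -g (verrig → veverrig, tagig → tatagig, gakizpag → gagakizpag) repeat the first consonant+vowel as a prefix.
So vohig → vovohig.

vovohig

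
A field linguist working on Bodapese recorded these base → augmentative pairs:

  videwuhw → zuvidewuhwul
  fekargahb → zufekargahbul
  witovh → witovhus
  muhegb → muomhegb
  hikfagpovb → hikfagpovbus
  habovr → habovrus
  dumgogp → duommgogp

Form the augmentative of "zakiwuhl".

zuzakiwuhlul

hikfagpovb and fekargahb both end in -b yet inflect differently (hikfagpovbus, zufekargahbul), so the final letter is not what conditions the rule; the second-to-last letter is.
"zakiwuhl" has second-to-last letter 'h'. The stems whose second-to-last letter is 'h' (videwuhw → zuvidewuhwul, fekargahb → zufekargahbul) add zu- … -ul around the stem.
The other patterns: stems whose second-to-last letter is 'v' add -us; stems whose second-to-last letter is 'g' insert -om- after the first vowel.
So zakiwuhl → zuzakiwuhlul.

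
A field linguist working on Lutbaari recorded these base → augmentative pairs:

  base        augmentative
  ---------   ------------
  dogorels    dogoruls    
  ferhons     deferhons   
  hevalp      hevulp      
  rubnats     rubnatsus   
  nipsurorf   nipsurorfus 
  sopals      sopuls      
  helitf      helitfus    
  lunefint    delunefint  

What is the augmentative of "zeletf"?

zeletfus

ferhons and dogorels both end in -s yet inflect differently (deferhons, dogoruls), so the final letter is not what conditions the rule; the second-to-last letter is.
"zeletf" has second-to-last letter 't'. The stems whose second-to-last letter is 't' (rubnats → rubnatsus, helitf → helitfus) add -us.
So zeletf → zeletfus.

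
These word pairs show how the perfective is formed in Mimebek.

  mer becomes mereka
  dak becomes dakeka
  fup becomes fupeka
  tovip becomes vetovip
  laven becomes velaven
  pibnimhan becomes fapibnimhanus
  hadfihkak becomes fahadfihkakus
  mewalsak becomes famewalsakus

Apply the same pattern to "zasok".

fup and tovip both end in -p yet inflect differently (fupeka, vetovip), so the final letter is not what conditions the rule; the number of vowels is.
"zasok" has 2 vowels. The stems with 2 vowels (tovip → vetovip, laven → velaven) add the prefix ve-.
The other patterns: stems with 1 vowel add -eka; stems with 3 vowels add fa- … -us around the stem.
So zasok → vezasok.

vezasok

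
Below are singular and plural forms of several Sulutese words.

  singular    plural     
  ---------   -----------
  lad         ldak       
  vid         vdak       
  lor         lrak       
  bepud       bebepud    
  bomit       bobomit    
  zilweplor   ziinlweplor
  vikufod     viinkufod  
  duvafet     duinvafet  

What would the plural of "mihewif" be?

"mihewif" has 3 vowels. The stems with 3 vowels (zilweplor → ziinlweplor, duvafet → duinvafet, vikufod → viinkufod) insert -in- after the first vowel.
So mihewif → miinhewif.

miinhewif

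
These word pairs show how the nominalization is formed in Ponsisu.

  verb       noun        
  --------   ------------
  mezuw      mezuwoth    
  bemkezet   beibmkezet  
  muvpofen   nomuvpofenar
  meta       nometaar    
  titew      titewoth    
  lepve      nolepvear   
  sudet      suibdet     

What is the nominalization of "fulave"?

sudet and titew both have last vowel 'e' yet inflect differently (suibdet, titewoth), so the last vowel is not what conditions the rule; the final letter is.
"fulave" ends in -e. The one such stem in the data (lepve → nolepvear) adds no- … -ar around the stem, so the same rule applies.
So fulave → nofulavear.

nofulavear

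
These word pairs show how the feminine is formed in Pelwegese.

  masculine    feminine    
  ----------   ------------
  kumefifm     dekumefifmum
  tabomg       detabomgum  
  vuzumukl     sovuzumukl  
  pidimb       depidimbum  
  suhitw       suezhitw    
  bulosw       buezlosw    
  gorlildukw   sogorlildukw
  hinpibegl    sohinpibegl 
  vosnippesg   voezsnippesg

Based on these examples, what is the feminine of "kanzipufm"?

vosnippesg and tabomg both end in -g yet inflect differently (voezsnippesg, detabomgum), so the final letter is not what conditions the rule; the second-to-last letter is.
"kanzipufm" has second-to-last letter 'f'. The one such stem in the data (kumefifm → dekumefifmum) adds de- … -um around the stem, so the same rule applies.
So kanzipufm → dekanzipufmum.

dekanzipufmum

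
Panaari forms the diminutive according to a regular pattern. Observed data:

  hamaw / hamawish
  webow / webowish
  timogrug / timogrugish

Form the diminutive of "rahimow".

rahimowish

Every pair shown (hamaw → hamawish, webow → webowish, timogrug → timogrugish) follows the same rule: add -ish.
So rahimow → rahimowish.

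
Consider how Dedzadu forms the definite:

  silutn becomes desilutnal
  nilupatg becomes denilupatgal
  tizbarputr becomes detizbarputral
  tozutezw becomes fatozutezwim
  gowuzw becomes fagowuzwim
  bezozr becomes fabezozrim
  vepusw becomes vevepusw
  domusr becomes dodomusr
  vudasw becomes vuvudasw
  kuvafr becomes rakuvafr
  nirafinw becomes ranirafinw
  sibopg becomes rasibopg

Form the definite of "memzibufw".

tizbarputr and bezozr both end in -r yet inflect differently (detizbarputral, fabezozrim), so the final letter is not what conditions the rule; the second-to-last letter is.
"memzibufw" has second-to-last letter 'f'. The one such stem in the data (kuvafr → rakuvafr) adds the prefix ra-, so the same rule applies.
So memzibufw → ramemzibufw.

ramemzibufw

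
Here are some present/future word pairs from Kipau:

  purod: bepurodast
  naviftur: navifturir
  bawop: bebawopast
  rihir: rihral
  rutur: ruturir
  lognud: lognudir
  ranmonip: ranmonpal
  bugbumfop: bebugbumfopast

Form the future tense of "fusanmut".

"fusanmut" has last vowel 'u'. The stems whose last vowel is 'u' (lognud → lognudir, rutur → ruturir, naviftur → navifturir) add -ir.
So fusanmut → fusanmutir.

fusanmutir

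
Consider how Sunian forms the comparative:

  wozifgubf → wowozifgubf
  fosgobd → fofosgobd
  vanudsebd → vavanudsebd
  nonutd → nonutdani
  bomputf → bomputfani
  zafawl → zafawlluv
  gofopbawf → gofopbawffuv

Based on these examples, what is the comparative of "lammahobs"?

"lammahobs" has second-to-last letter 'b'. The stems whose second-to-last letter is 'b' (wozifgubf → wowozifgubf, fosgobd → fofosgobd, vanudsebd → vavanudsebd) repeat the first consonant+vowel as a prefix.
The other patterns: stems whose second-to-last letter is 't' add -ani; stems whose second-to-last letter is 'w' double the final consonant and add -uv.
So lammahobs → lalammahobs.

lalammahobs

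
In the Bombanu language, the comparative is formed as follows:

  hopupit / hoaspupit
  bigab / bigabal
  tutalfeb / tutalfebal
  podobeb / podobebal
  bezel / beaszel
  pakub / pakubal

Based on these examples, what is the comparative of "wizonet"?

wiaszonet

"wizonet" ends in -t. The one such stem in the data (hopupit → hoaspupit) inserts -as- after the first vowel (as does bezel), so the same rule applies.
The other pattern: stems ending in -b add -al.
So wizonet → wiaszonet.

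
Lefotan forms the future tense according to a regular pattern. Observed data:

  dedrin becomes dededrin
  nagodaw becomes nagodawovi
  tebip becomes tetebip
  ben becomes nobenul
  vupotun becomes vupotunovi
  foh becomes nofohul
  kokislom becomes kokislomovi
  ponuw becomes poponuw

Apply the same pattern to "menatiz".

ben and dedrin both end in -n yet inflect differently (nobenul, dededrin), so the final letter is not what conditions the rule; the number of vowels is.
"menatiz" has 3 vowels. The stems with 3 vowels (kokislom → kokislomovi, vupotun → vupotunovi, nagodaw → nagodawovi) add -ovi.
The other patterns: stems with 1 vowel add no- … -ul around the stem; stems with 2 vowels repeat the first consonant+vowel as a prefix.
So menatiz → menatizovi.

menatizovi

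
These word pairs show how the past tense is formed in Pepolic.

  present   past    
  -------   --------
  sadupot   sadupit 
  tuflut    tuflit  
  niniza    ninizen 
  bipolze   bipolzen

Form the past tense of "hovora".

hovoren

sadupot and niniza both have 3 vowels yet inflect differently (sadupit, ninizen), so the number of vowels is not what conditions the rule; whether the stem ends in a vowel or a consonant is.
"hovora" ends in a vowel. The stems ending in a vowel (niniza → ninizen, bipolze → bipolzen) drop the final letter and add -en.
So hovora → hovoren.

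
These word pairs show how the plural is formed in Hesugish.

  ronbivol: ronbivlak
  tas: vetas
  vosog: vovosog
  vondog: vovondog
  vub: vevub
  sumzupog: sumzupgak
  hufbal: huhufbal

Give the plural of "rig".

"rig" has 1 vowel. The stems with 1 vowel (vub → vevub, tas → vetas) add the prefix ve-.
The other patterns: stems with 2 vowels repeat the first consonant+vowel as a prefix; stems with 3 vowels delete the last vowel and add -ak.
So rig → verig.

verig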